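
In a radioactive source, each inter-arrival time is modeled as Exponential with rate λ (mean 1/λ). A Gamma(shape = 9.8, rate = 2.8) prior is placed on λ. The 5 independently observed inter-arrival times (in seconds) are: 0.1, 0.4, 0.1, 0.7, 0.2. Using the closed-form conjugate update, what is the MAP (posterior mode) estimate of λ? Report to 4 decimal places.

3.2093

With a Gamma(shape α, rate β) prior on the exponential rate λ, the posterior after n observations with total T = Σxᵢ is Gamma(α+n, β+T).
Sum of observations T = 1.5 seconds; n = 5.
Posterior: Gamma(9.8+5, 2.8+1.5) = Gamma(14.8, 4.3).
Mode = (α−1)/β = 3.2093.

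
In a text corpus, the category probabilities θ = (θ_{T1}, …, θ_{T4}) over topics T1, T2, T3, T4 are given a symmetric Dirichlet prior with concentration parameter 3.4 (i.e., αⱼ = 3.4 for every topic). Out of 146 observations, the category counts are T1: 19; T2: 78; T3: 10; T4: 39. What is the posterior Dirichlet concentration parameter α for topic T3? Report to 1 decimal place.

13.4

The Dirichlet prior is conjugate to the Multinomial likelihood: each posterior αⱼ = prior αⱼ + observed count nⱼ.
Posterior concentration: (22.4, 81.4, 13.4, 42.4), total = 159.6.
α_{T3} = 3.4 + 10 = 13.4.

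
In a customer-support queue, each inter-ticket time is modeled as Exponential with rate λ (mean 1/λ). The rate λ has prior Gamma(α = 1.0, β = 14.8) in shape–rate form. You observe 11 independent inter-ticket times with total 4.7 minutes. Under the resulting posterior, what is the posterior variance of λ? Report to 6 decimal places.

0.031558

With a Gamma(shape α, rate β) prior on the exponential rate λ, the posterior after n observations with total T = Σxᵢ is Gamma(α+n, β+T).
Posterior: Gamma(1.0+11, 14.8+4.7) = Gamma(12.0, 19.5).
Var = α/β² = 0.031558.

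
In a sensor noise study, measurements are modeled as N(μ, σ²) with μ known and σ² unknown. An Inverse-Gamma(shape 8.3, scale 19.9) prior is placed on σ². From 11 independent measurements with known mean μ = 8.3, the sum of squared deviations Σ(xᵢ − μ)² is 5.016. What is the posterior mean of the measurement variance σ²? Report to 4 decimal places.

With known mean μ and an Inverse-Gamma(α, β) prior on σ², the Normal likelihood is conjugate: posterior is Inv-Gamma(α + n/2, β + Σ(xᵢ−μ)²/2).
Posterior: Inv-Gamma(8.3 + 11/2, 19.9 + 5.016/2) = Inv-Gamma(13.80, 22.4080).
E[σ²|data] = β/(α−1) = 22.4080/12.80 = 1.7506.

1.7506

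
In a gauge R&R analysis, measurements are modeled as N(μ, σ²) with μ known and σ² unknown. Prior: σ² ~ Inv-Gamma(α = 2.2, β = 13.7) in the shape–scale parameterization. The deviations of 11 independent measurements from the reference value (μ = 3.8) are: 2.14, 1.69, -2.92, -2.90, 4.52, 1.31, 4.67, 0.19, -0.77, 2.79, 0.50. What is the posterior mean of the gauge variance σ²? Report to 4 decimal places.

7.7903

With known mean μ and an Inverse-Gamma(α, β) prior on σ², the Normal likelihood is conjugate: posterior is Inv-Gamma(α + n/2, β + Σ(xᵢ−μ)²/2).
Σ(xᵢ−μ)² = (2.14)² + (1.69)² + (-2.92)² + (-2.90)² + (4.52)² + (1.31)² + (4.67)² + (0.19)² + (-0.77)² + (2.79)² + (0.50)² = 76.9906.
Posterior: Inv-Gamma(2.2 + 11/2, 13.7 + 76.9906/2) = Inv-Gamma(7.70, 52.19530).
E[σ²|data] = β/(α−1) = 52.19530/6.70 = 7.7903.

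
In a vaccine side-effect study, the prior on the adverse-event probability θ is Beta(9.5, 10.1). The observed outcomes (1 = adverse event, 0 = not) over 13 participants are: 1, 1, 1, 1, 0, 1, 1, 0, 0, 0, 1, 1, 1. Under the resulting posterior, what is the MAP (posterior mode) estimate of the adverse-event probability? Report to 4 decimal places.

The Beta prior is conjugate to a Binomial/Bernoulli likelihood; the update adds successes to α and failures to β.
Posterior: Beta(α+k, β+n−k) = Beta(9.5+9, 10.1+4) = Beta(18.5, 14.1).
Mode of Beta(a,b) for a,b>1 is (a−1)/(a+b−2) = 17.5/30.6 = 0.5719.

0.5719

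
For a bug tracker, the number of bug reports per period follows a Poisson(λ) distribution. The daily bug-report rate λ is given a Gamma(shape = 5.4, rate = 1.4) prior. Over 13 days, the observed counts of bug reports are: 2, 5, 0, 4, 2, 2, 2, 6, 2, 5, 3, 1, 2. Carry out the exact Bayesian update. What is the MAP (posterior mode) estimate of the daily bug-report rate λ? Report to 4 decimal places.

With a Gamma(shape α, rate β) prior, the Poisson likelihood is conjugate: the posterior is Gamma(α + ΣXᵢ, β + n).
Sum of counts S = 36 over n = 13 days.
Posterior: Gamma(α+S, β+n) = Gamma(5.4+36, 1.4+13) = Gamma(41.4, 14.4).
Mode of Gamma(α,β) for α≥1 is (α−1)/β = 40.4/14.4 = 2.8056.

2.8056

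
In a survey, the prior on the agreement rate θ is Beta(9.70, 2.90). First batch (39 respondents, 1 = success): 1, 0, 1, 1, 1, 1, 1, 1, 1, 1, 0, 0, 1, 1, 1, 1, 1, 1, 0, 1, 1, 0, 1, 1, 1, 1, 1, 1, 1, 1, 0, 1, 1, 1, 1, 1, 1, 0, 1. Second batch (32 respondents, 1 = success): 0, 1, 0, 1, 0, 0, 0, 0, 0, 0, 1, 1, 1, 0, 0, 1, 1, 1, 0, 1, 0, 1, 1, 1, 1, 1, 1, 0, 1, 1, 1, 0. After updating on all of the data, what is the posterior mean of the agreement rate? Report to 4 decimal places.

0.7141

The Beta prior is conjugate to a Binomial/Bernoulli likelihood; the update adds successes to α and failures to β.
After batch 1: Beta(9.70+32, 2.90+7) = Beta(41.70, 9.90).
After batch 2: Beta(41.70+18, 9.90+14) = Beta(59.70, 23.90).
Posterior mean = α/(α+β) = 59.70/83.60 = 0.7141.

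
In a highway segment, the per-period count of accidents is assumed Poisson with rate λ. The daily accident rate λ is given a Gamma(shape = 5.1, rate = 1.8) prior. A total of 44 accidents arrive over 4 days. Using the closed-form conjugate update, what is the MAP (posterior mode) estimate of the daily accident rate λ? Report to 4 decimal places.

8.2931

With a Gamma(shape α, rate β) prior, the Poisson likelihood is conjugate: the posterior is Gamma(α + ΣXᵢ, β + n).
Posterior: Gamma(α+S, β+n) = Gamma(5.1+44, 1.8+4) = Gamma(49.1, 5.8).
Mode of Gamma(α,β) for α≥1 is (α−1)/β = 48.1/5.8 = 8.2931.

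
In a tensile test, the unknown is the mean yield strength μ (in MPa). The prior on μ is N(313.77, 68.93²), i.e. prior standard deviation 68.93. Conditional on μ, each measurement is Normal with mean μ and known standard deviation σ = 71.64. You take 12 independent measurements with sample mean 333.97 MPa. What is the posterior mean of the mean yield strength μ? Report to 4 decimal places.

332.3019

For Normal data with known variance σ², a Normal(μ₀, σ₀²) prior on μ is conjugate. Posterior precision = 1/σ₀² + n/σ²; posterior mean is the precision-weighted average of μ₀ and x̄.
n·x̄ = 12·333.97 = 4007.64.
σ₀² = 68.93² = 4751.3449, σ² = 71.64² = 5132.2896; σ² + n·σ₀² = 5132.2896 + 12·4751.3449 = 62148.4284.
Posterior mean = (μ₀/σ₀² + n·x̄/σ²)/(1/σ₀² + n/σ²) = (σ²·μ₀ + σ₀²·n·x̄)/(σ² + n·σ₀²) = (5132.2896·313.77 + 4751.3449·4007.64)/62148.4284 = 20652038.382828/62148.4284 = 332.3019.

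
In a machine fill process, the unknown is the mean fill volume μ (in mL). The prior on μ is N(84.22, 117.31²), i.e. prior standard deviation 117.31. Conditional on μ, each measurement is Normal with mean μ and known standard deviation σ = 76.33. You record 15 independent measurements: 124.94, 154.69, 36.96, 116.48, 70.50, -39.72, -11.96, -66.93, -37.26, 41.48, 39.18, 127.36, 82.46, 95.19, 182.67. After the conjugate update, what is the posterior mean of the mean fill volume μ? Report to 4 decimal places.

61.7048

For Normal data with known variance σ², a Normal(μ₀, σ₀²) prior on μ is conjugate. Posterior precision = 1/σ₀² + n/σ²; posterior mean is the precision-weighted average of μ₀ and x̄.
Σxᵢ = 124.94 + 154.69 + 36.96 + 116.48 + 70.50 + (-39.72) + (-11.96) + (-66.93) + (-37.26) + 41.48 + 39.18 + 127.36 + 82.46 + 95.19 + 182.67 = 916.04, so n·x̄ = 916.04.
σ₀² = 117.31² = 13761.6361, σ² = 76.33² = 5826.2689; σ² + n·σ₀² = 5826.2689 + 15·13761.6361 = 212250.8104.
Posterior mean = (μ₀/σ₀² + n·x̄/σ²)/(1/σ₀² + n/σ²) = (σ²·μ₀ + σ₀²·n·x̄)/(σ² + n·σ₀²) = (5826.2689·84.22 + 13761.6361·916.04)/212250.8104 = 13096897.499802/212250.8104 = 61.7048.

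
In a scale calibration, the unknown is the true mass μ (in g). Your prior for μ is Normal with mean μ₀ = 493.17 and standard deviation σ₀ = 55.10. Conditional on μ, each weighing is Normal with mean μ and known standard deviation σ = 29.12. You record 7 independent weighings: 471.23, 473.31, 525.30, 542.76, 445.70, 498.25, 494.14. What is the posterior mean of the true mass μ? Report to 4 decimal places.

492.9639

For Normal data with known variance σ², a Normal(μ₀, σ₀²) prior on μ is conjugate. Posterior precision = 1/σ₀² + n/σ²; posterior mean is the precision-weighted average of μ₀ and x̄.
Σxᵢ = 471.23 + 473.31 + 525.30 + 542.76 + 445.70 + 498.25 + 494.14 = 3450.69, so n·x̄ = 3450.69.
σ₀² = 55.10² = 3036.01, σ² = 29.12² = 847.9744; σ² + n·σ₀² = 847.9744 + 7·3036.01 = 22100.0444.
Posterior mean = (μ₀/σ₀² + n·x̄/σ²)/(1/σ₀² + n/σ²) = (σ²·μ₀ + σ₀²·n·x̄)/(σ² + n·σ₀²) = (847.9744·493.17 + 3036.01·3450.69)/22100.0444 = 10894524.881748/22100.0444 = 492.9639.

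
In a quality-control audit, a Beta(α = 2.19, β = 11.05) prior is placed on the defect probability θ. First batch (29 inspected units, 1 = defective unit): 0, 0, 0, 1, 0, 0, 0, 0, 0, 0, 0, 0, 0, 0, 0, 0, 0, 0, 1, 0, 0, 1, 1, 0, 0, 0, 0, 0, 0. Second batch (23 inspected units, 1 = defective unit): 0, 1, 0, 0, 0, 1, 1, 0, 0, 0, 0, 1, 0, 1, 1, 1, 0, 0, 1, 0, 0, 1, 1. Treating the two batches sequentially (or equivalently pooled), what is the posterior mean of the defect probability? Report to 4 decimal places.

0.2482

The Beta prior is conjugate to a Binomial/Bernoulli likelihood; the update adds successes to α and failures to β.
After batch 1: Beta(2.19+4, 11.05+25) = Beta(6.19, 36.05).
After batch 2: Beta(6.19+10, 36.05+13) = Beta(16.19, 49.05).
Posterior mean = α/(α+β) = 16.19/65.24 = 0.2482.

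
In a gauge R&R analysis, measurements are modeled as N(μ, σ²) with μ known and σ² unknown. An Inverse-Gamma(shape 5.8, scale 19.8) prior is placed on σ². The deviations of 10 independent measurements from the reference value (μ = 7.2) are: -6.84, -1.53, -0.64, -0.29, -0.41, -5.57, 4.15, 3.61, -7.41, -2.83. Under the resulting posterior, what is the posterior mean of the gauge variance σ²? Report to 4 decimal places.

With known mean μ and an Inverse-Gamma(α, β) prior on σ², the Normal likelihood is conjugate: posterior is Inv-Gamma(α + n/2, β + Σ(xᵢ−μ)²/2).
Σ(xᵢ−μ)² = (-6.84)² + (-1.53)² + (-0.64)² + (-0.29)² + (-0.41)² + (-5.57)² + (4.15)² + (3.61)² + (-7.41)² + (-2.83)² = 173.9848.
Posterior: Inv-Gamma(5.8 + 10/2, 19.8 + 173.9848/2) = Inv-Gamma(10.80, 106.79240).
E[σ²|data] = β/(α−1) = 106.79240/9.80 = 10.8972.

10.8972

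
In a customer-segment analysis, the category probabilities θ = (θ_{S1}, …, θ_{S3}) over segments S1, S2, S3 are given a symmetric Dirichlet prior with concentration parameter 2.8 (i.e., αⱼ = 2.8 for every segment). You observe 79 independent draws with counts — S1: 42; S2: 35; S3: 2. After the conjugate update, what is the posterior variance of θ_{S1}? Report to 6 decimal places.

The Dirichlet prior is conjugate to the Multinomial likelihood: each posterior αⱼ = prior αⱼ + observed count nⱼ.
Posterior concentration: (44.8, 37.8, 4.8), total = 87.4.
Var[θ_j] = α_j(Σα−α_j)/((Σα)²(Σα+1)) = 44.8·42.6/(87.4²·88.4) = 0.002826.

0.002826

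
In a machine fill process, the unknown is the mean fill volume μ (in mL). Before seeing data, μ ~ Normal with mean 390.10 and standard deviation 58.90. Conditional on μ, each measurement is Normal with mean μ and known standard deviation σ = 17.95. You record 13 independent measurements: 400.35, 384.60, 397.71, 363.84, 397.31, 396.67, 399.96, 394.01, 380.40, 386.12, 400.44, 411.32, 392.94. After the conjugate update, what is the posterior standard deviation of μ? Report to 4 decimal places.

For Normal data with known variance σ², a Normal(μ₀, σ₀²) prior on μ is conjugate. Posterior precision = 1/σ₀² + n/σ²; posterior mean is the precision-weighted average of μ₀ and x̄.
σ₀² = 58.90² = 3469.21, σ² = 17.95² = 322.2025; σ² + n·σ₀² = 322.2025 + 13·3469.21 = 45421.9325.
Posterior precision = 1/σ₀² + n/σ² = 1/3469.21 + 13/322.2025 = (σ² + n·σ₀²)/(σ₀²σ²) = 45421.9325/(3469.21·322.2025); posterior variance σₙ² = σ₀²σ²/(σ² + n·σ₀²) = 3469.21·322.2025/45421.9325 = 24.608996.
Posterior SD = √σₙ² = √(3469.21·322.2025/45421.9325) = 4.9607.

4.9607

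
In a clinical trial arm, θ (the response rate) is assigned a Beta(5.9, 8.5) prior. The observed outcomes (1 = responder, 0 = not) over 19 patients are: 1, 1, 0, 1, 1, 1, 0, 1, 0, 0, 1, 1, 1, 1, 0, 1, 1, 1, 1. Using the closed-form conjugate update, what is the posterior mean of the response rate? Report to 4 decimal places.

0.5958

The Beta prior is conjugate to a Binomial/Bernoulli likelihood; the update adds successes to α and failures to β.
Posterior: Beta(α+k, β+n−k) = Beta(5.9+14, 8.5+5) = Beta(19.9, 13.5).
Posterior mean = α/(α+β) = 19.9/33.4 = 0.5958.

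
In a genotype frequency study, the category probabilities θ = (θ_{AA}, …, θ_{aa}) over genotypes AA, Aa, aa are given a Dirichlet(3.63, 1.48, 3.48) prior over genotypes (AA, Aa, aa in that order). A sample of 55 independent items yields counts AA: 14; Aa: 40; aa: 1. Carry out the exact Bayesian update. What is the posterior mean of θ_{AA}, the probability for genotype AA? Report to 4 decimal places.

The Dirichlet prior is conjugate to the Multinomial likelihood: each posterior αⱼ = prior αⱼ + observed count nⱼ.
Posterior concentration: (17.63, 41.48, 4.48), total = 63.59.
E[θ_{AA}|data] = α_{AA}/Σα = 17.63/63.59 = 0.2772.

0.2772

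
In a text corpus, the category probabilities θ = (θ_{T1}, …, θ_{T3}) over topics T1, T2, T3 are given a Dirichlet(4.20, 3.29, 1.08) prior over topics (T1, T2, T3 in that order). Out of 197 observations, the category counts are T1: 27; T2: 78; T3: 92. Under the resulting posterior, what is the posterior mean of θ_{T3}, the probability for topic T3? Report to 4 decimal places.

0.4528

The Dirichlet prior is conjugate to the Multinomial likelihood: each posterior αⱼ = prior αⱼ + observed count nⱼ.
Posterior concentration: (31.20, 81.29, 93.08), total = 205.57.
E[θ_{T3}|data] = α_{T3}/Σα = 93.08/205.57 = 0.4528.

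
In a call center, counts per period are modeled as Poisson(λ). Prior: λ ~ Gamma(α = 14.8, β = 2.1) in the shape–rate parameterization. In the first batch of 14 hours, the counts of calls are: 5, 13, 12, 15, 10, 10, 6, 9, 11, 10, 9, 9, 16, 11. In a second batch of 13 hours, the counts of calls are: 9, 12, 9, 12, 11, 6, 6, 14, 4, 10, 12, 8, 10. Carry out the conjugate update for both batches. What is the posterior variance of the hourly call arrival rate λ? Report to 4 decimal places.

With a Gamma(shape α, rate β) prior, the Poisson likelihood is conjugate: the posterior is Gamma(α + ΣXᵢ, β + n).
Batch 1: sum of counts S = 146 over n = 14 hours.
After batch 1: Gamma(α+S, β+n) = Gamma(14.8+146, 2.1+14) = Gamma(160.8, 16.1).
Batch 2: sum of counts S = 123 over n = 13 hours.
After batch 2: Gamma(α+S, β+n) = Gamma(160.8+123, 16.1+13) = Gamma(283.8, 29.1).
Var = α/β² = 283.8/29.1² = 0.3351.

0.3351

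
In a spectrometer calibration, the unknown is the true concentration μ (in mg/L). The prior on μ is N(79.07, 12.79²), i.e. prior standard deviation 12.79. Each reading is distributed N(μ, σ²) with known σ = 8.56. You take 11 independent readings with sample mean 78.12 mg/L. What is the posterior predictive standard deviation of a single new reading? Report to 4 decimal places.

8.9260

For Normal data with known variance σ², a Normal(μ₀, σ₀²) prior on μ is conjugate. Posterior precision = 1/σ₀² + n/σ²; posterior mean is the precision-weighted average of μ₀ and x̄.
σ₀² = 12.79² = 163.5841, σ² = 8.56² = 73.2736; σ² + n·σ₀² = 73.2736 + 11·163.5841 = 1872.6987.
Posterior precision = 1/σ₀² + n/σ² = 1/163.5841 + 11/73.2736 = (σ² + n·σ₀²)/(σ₀²σ²) = 1872.6987/(163.5841·73.2736); posterior variance σₙ² = σ₀²σ²/(σ² + n·σ₀²) = 163.5841·73.2736/1872.6987 = 6.400600.
Predictive variance for one new observation = σₙ² + σ² = 163.5841·73.2736/1872.6987 + 73.2736 = σ²·(σ₀² + 1872.6987)/1872.6987 = 73.2736·2036.2828/1872.6987 = 79.674200; SD = √(73.2736·2036.2828/1872.6987) = 8.9260.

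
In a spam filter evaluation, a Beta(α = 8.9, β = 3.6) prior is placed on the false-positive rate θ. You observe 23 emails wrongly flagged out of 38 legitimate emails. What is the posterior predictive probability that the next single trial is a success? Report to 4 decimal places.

0.6317

The Beta prior is conjugate to a Binomial/Bernoulli likelihood; the update adds successes to α and failures to β.
Posterior: Beta(α+k, β+n−k) = Beta(8.9+23, 3.6+15) = Beta(31.9, 18.6).
For a single future Bernoulli trial, P(success | data) = α/(α+β) = 0.6317.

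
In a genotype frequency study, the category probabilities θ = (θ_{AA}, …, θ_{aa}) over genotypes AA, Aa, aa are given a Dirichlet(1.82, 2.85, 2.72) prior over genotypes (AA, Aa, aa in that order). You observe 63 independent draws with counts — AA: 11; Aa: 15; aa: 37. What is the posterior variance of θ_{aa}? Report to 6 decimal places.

The Dirichlet prior is conjugate to the Multinomial likelihood: each posterior αⱼ = prior αⱼ + observed count nⱼ.
Posterior concentration: (12.82, 17.85, 39.72), total = 70.39.
Var[θ_j] = α_j(Σα−α_j)/((Σα)²(Σα+1)) = 39.72·30.67/(70.39²·71.39) = 0.003444.

0.003444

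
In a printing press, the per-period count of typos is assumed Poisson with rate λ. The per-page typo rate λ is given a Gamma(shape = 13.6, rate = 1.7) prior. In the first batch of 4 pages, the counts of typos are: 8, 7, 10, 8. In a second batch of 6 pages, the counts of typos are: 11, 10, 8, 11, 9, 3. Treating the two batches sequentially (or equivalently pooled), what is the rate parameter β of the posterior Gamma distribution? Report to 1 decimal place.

11.7

With a Gamma(shape α, rate β) prior, the Poisson likelihood is conjugate: the posterior is Gamma(α + ΣXᵢ, β + n).
Batch 1: sum of counts S = 33 over n = 4 pages.
After batch 1: Gamma(α+S, β+n) = Gamma(13.6+33, 1.7+4) = Gamma(46.6, 5.7).
Batch 2: sum of counts S = 52 over n = 6 pages.
After batch 2: Gamma(α+S, β+n) = Gamma(46.6+52, 5.7+6) = Gamma(98.6, 11.7).
Posterior β = 11.7.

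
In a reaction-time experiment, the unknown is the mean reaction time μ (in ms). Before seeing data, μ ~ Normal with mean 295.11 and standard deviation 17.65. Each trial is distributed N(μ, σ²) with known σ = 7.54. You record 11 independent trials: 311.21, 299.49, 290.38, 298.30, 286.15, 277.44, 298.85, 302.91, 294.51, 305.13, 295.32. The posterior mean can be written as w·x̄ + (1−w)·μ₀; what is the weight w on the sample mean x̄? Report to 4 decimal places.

For Normal data with known variance σ², a Normal(μ₀, σ₀²) prior on μ is conjugate. Posterior precision = 1/σ₀² + n/σ²; posterior mean is the precision-weighted average of μ₀ and x̄.
σ₀² = 17.65² = 311.5225, σ² = 7.54² = 56.8516. Prior precision 1/σ₀² = 1/311.5225; data precision n/σ² = 11/56.8516.
w = (n/σ²)/(1/σ₀² + n/σ²) = n·σ₀²/(σ² + n·σ₀²) = 11·311.5225/(56.8516 + 11·311.5225) = 3426.7475/3483.5991 = 0.9837.

0.9837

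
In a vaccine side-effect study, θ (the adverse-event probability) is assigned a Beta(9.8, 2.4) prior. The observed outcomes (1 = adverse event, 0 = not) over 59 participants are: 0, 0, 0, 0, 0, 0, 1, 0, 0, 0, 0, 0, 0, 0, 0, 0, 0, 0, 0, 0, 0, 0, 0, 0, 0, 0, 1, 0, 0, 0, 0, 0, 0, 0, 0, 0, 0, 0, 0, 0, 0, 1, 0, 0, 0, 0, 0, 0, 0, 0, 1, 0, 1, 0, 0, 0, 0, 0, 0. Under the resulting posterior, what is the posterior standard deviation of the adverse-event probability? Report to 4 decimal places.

The Beta prior is conjugate to a Binomial/Bernoulli likelihood; the update adds successes to α and failures to β.
Posterior: Beta(α+k, β+n−k) = Beta(9.8+5, 2.4+54) = Beta(14.8, 56.4).
Var = αβ/((α+β)²(α+β+1)) = 14.8·56.4/(71.2²·72.2) = 0.00228057; SD = √0.00228057 = 0.0478.

0.0478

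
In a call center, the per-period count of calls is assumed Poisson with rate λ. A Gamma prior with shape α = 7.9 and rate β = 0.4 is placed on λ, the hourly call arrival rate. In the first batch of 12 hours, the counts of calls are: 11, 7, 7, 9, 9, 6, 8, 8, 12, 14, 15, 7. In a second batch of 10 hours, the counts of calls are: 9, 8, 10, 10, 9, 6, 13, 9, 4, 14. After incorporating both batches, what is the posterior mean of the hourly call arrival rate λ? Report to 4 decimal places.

9.5045

With a Gamma(shape α, rate β) prior, the Poisson likelihood is conjugate: the posterior is Gamma(α + ΣXᵢ, β + n).
Batch 1: sum of counts S = 113 over n = 12 hours.
After batch 1: Gamma(α+S, β+n) = Gamma(7.9+113, 0.4+12) = Gamma(120.9, 12.4).
Batch 2: sum of counts S = 92 over n = 10 hours.
After batch 2: Gamma(α+S, β+n) = Gamma(120.9+92, 12.4+10) = Gamma(212.9, 22.4).
Posterior mean = α/β = 212.9/22.4 = 9.5045.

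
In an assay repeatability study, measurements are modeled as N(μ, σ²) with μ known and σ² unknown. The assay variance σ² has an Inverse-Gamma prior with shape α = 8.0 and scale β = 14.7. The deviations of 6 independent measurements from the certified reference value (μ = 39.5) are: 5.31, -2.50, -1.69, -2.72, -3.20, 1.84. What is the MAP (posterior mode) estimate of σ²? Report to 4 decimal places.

3.6553

With known mean μ and an Inverse-Gamma(α, β) prior on σ², the Normal likelihood is conjugate: posterior is Inv-Gamma(α + n/2, β + Σ(xᵢ−μ)²/2).
Σ(xᵢ−μ)² = (5.31)² + (-2.50)² + (-1.69)² + (-2.72)² + (-3.20)² + (1.84)² = 58.3262.
Posterior: Inv-Gamma(8.0 + 6/2, 14.7 + 58.3262/2) = Inv-Gamma(11.00, 43.86310).
Mode = β/(α+1) = 43.86310/12.00 = 3.6553.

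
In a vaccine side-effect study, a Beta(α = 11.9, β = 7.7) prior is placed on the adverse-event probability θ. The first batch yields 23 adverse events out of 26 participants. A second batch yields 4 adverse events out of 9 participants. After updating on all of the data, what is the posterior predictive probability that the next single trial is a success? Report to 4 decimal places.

The Beta prior is conjugate to a Binomial/Bernoulli likelihood; the update adds successes to α and failures to β.
After batch 1: Beta(11.9+23, 7.7+3) = Beta(34.9, 10.7).
After batch 2: Beta(34.9+4, 10.7+5) = Beta(38.9, 15.7).
For a single future Bernoulli trial, P(success | data) = α/(α+β) = 0.7125.

0.7125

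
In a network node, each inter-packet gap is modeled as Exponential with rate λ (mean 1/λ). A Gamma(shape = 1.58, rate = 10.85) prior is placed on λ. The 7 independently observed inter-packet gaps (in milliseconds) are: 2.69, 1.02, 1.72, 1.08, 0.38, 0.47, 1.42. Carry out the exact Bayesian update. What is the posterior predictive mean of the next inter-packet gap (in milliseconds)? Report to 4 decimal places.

2.5897

With a Gamma(shape α, rate β) prior on the exponential rate λ, the posterior after n observations with total T = Σxᵢ is Gamma(α+n, β+T).
Sum of observations T = 8.78 milliseconds; n = 7.
Posterior: Gamma(1.58+7, 10.85+8.78) = Gamma(8.58, 19.63).
The predictive distribution for the next observation is Lomax; its mean is β/(α−1) = 19.63/7.58 = 2.5897.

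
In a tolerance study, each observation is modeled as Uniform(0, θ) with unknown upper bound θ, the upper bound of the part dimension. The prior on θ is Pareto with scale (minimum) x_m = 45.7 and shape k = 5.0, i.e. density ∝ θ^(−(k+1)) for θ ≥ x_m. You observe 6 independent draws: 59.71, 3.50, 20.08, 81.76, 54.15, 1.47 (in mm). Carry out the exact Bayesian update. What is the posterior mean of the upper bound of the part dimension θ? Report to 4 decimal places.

A Pareto(scale x_m, shape k) prior on the upper bound θ of Uniform(0, θ) is conjugate: posterior is Pareto(max(x_m, max xᵢ), k + n).
Sample maximum = 81.76; prior scale x_m = 45.7 → posterior scale = max = 81.76.
Posterior shape = 5.0 + 6 = 11.0.
E[θ|data] = k·x_m/(k−1) = 11.0·81.76/10.0 = 89.9360.

89.9360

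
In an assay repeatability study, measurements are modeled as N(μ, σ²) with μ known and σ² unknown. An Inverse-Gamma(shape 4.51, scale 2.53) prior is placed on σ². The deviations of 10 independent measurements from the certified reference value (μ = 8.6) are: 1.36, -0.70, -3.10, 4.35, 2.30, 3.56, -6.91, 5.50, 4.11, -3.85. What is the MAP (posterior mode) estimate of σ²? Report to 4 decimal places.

7.7835

With known mean μ and an Inverse-Gamma(α, β) prior on σ², the Normal likelihood is conjugate: posterior is Inv-Gamma(α + n/2, β + Σ(xᵢ−μ)²/2).
Σ(xᵢ−μ)² = (1.36)² + (-0.70)² + (-3.10)² + (4.35)² + (2.30)² + (3.56)² + (-6.91)² + (5.50)² + (4.11)² + (-3.85)² = 158.5484.
Posterior: Inv-Gamma(4.51 + 10/2, 2.53 + 158.5484/2) = Inv-Gamma(9.51, 81.80420).
Mode = β/(α+1) = 81.80420/10.51 = 7.7835.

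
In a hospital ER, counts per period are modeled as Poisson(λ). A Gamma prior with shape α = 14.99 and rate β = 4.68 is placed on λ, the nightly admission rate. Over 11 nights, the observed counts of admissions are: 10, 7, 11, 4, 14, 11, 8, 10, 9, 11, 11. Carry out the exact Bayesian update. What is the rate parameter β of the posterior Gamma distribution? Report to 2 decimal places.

With a Gamma(shape α, rate β) prior, the Poisson likelihood is conjugate: the posterior is Gamma(α + ΣXᵢ, β + n).
Sum of counts S = 106 over n = 11 nights.
Posterior: Gamma(α+S, β+n) = Gamma(14.99+106, 4.68+11) = Gamma(120.99, 15.68).
Posterior β = 15.68.

15.68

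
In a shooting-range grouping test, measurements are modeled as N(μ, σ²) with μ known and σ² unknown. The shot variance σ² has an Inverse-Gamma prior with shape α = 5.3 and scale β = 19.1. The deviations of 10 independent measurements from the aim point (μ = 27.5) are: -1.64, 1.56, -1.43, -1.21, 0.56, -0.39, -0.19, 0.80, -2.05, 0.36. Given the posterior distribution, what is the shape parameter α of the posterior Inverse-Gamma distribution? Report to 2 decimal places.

10.30

With known mean μ and an Inverse-Gamma(α, β) prior on σ², the Normal likelihood is conjugate: posterior is Inv-Gamma(α + n/2, β + Σ(xᵢ−μ)²/2).
Σ(xᵢ−μ)² = (-1.64)² + (1.56)² + (-1.43)² + (-1.21)² + (0.56)² + (-0.39)² + (-0.19)² + (0.80)² + (-2.05)² + (0.36)² = 14.1061.
Posterior: Inv-Gamma(5.3 + 10/2, 19.1 + 14.1061/2) = Inv-Gamma(10.30, 26.15305).
Posterior α = 10.30.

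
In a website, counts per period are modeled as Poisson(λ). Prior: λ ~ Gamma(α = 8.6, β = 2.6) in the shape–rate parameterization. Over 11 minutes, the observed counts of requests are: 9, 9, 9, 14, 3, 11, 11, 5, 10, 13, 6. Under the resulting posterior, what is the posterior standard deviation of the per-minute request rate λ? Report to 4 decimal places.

0.7663

With a Gamma(shape α, rate β) prior, the Poisson likelihood is conjugate: the posterior is Gamma(α + ΣXᵢ, β + n).
Sum of counts S = 100 over n = 11 minutes.
Posterior: Gamma(α+S, β+n) = Gamma(8.6+100, 2.6+11) = Gamma(108.6, 13.6).
SD = √α/β = √108.6/13.6 = 0.7663.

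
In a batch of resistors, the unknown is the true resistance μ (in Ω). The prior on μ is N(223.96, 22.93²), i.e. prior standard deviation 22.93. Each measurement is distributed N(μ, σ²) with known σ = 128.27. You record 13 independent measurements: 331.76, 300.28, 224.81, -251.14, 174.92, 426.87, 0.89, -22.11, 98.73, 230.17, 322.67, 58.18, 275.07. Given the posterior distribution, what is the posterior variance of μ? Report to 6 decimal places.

371.465693

For Normal data with known variance σ², a Normal(μ₀, σ₀²) prior on μ is conjugate. Posterior precision = 1/σ₀² + n/σ²; posterior mean is the precision-weighted average of μ₀ and x̄.
σ₀² = 22.93² = 525.7849, σ² = 128.27² = 16453.1929; σ² + n·σ₀² = 16453.1929 + 13·525.7849 = 23288.3966.
Posterior precision = 1/σ₀² + n/σ² = 1/525.7849 + 13/16453.1929 = (σ² + n·σ₀²)/(σ₀²σ²) = 23288.3966/(525.7849·16453.1929); posterior variance σₙ² = σ₀²σ²/(σ² + n·σ₀²) = 525.7849·16453.1929/23288.3966 = 371.465693.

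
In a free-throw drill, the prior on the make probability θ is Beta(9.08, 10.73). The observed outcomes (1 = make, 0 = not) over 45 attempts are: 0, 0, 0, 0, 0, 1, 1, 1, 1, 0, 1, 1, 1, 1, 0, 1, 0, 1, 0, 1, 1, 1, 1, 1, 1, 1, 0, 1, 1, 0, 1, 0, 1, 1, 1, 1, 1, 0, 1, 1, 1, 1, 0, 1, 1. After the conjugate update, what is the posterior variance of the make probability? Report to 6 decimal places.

0.003586

The Beta prior is conjugate to a Binomial/Bernoulli likelihood; the update adds successes to α and failures to β.
Posterior: Beta(α+k, β+n−k) = Beta(9.08+31, 10.73+14) = Beta(40.08, 24.73).
Var = αβ/((α+β)²(α+β+1)) = 40.08·24.73/(64.81²·65.81) = 0.003586.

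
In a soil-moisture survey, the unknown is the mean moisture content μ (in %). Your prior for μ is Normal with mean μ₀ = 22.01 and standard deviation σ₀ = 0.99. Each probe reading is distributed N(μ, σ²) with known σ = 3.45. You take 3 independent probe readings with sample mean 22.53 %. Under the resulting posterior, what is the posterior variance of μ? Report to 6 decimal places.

0.785946

For Normal data with known variance σ², a Normal(μ₀, σ₀²) prior on μ is conjugate. Posterior precision = 1/σ₀² + n/σ²; posterior mean is the precision-weighted average of μ₀ and x̄.
σ₀² = 0.99² = 0.9801, σ² = 3.45² = 11.9025; σ² + n·σ₀² = 11.9025 + 3·0.9801 = 14.8428.
Posterior precision = 1/σ₀² + n/σ² = 1/0.9801 + 3/11.9025 = (σ² + n·σ₀²)/(σ₀²σ²) = 14.8428/(0.9801·11.9025); posterior variance σₙ² = σ₀²σ²/(σ² + n·σ₀²) = 0.9801·11.9025/14.8428 = 0.785946.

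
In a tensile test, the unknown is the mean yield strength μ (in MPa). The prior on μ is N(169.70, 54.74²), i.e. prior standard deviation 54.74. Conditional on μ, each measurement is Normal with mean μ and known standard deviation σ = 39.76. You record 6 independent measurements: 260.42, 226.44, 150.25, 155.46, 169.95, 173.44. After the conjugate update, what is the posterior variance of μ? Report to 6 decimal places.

242.181500

For Normal data with known variance σ², a Normal(μ₀, σ₀²) prior on μ is conjugate. Posterior precision = 1/σ₀² + n/σ²; posterior mean is the precision-weighted average of μ₀ and x̄.
σ₀² = 54.74² = 2996.4676, σ² = 39.76² = 1580.8576; σ² + n·σ₀² = 1580.8576 + 6·2996.4676 = 19559.6632.
Posterior precision = 1/σ₀² + n/σ² = 1/2996.4676 + 6/1580.8576 = (σ² + n·σ₀²)/(σ₀²σ²) = 19559.6632/(2996.4676·1580.8576); posterior variance σₙ² = σ₀²σ²/(σ² + n·σ₀²) = 2996.4676·1580.8576/19559.6632 = 242.181500.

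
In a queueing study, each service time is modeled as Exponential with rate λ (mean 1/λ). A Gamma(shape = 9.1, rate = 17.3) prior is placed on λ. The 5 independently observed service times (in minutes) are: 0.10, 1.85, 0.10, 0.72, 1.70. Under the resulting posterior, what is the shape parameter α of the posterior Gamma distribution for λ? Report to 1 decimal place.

With a Gamma(shape α, rate β) prior on the exponential rate λ, the posterior after n observations with total T = Σxᵢ is Gamma(α+n, β+T).
Sum of observations T = 4.47 minutes; n = 5.
Posterior: Gamma(9.1+5, 17.3+4.47) = Gamma(14.1, 21.77).
Posterior α = 14.1.

14.1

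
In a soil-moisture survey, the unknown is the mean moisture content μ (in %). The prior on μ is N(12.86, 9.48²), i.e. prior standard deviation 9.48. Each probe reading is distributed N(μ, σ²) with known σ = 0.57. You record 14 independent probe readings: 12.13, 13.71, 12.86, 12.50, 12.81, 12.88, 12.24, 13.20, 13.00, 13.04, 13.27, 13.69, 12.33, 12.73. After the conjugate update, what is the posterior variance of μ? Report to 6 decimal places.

0.023201

For Normal data with known variance σ², a Normal(μ₀, σ₀²) prior on μ is conjugate. Posterior precision = 1/σ₀² + n/σ²; posterior mean is the precision-weighted average of μ₀ and x̄.
σ₀² = 9.48² = 89.8704, σ² = 0.57² = 0.3249; σ² + n·σ₀² = 0.3249 + 14·89.8704 = 1258.5105.
Posterior precision = 1/σ₀² + n/σ² = 1/89.8704 + 14/0.3249 = (σ² + n·σ₀²)/(σ₀²σ²) = 1258.5105/(89.8704·0.3249); posterior variance σₙ² = σ₀²σ²/(σ² + n·σ₀²) = 89.8704·0.3249/1258.5105 = 0.023201.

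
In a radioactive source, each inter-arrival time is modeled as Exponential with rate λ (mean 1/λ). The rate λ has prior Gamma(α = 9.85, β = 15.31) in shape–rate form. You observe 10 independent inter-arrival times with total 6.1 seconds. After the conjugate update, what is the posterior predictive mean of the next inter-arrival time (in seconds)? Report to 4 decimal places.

1.1358

With a Gamma(shape α, rate β) prior on the exponential rate λ, the posterior after n observations with total T = Σxᵢ is Gamma(α+n, β+T).
Posterior: Gamma(9.85+10, 15.31+6.1) = Gamma(19.85, 21.41).
The predictive distribution for the next observation is Lomax; its mean is β/(α−1) = 21.41/18.85 = 1.1358.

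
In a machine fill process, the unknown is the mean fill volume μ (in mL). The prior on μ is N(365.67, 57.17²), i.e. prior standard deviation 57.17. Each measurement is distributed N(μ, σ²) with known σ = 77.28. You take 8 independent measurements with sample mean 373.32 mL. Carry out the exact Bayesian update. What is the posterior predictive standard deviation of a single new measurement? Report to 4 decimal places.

For Normal data with known variance σ², a Normal(μ₀, σ₀²) prior on μ is conjugate. Posterior precision = 1/σ₀² + n/σ²; posterior mean is the precision-weighted average of μ₀ and x̄.
σ₀² = 57.17² = 3268.4089, σ² = 77.28² = 5972.1984; σ² + n·σ₀² = 5972.1984 + 8·3268.4089 = 32119.4696.
Posterior precision = 1/σ₀² + n/σ² = 1/3268.4089 + 8/5972.1984 = (σ² + n·σ₀²)/(σ₀²σ²) = 32119.4696/(3268.4089·5972.1984); posterior variance σₙ² = σ₀²σ²/(σ² + n·σ₀²) = 3268.4089·5972.1984/32119.4696 = 607.718205.
Predictive variance for one new observation = σₙ² + σ² = 3268.4089·5972.1984/32119.4696 + 5972.1984 = σ²·(σ₀² + 32119.4696)/32119.4696 = 5972.1984·35387.8785/32119.4696 = 6579.916605; SD = √(5972.1984·35387.8785/32119.4696) = 81.1167.

81.1167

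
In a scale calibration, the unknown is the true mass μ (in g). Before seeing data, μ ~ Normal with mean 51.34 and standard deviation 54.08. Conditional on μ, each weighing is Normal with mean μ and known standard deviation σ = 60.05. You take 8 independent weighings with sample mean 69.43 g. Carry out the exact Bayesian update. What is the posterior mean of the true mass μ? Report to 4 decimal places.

For Normal data with known variance σ², a Normal(μ₀, σ₀²) prior on μ is conjugate. Posterior precision = 1/σ₀² + n/σ²; posterior mean is the precision-weighted average of μ₀ and x̄.
n·x̄ = 8·69.43 = 555.44.
σ₀² = 54.08² = 2924.6464, σ² = 60.05² = 3606.0025; σ² + n·σ₀² = 3606.0025 + 8·2924.6464 = 27003.1737.
Posterior mean = (μ₀/σ₀² + n·x̄/σ²)/(1/σ₀² + n/σ²) = (σ²·μ₀ + σ₀²·n·x̄)/(σ² + n·σ₀²) = (3606.0025·51.34 + 2924.6464·555.44)/27003.1737 = 1809597.764766/27003.1737 = 67.0143.

67.0143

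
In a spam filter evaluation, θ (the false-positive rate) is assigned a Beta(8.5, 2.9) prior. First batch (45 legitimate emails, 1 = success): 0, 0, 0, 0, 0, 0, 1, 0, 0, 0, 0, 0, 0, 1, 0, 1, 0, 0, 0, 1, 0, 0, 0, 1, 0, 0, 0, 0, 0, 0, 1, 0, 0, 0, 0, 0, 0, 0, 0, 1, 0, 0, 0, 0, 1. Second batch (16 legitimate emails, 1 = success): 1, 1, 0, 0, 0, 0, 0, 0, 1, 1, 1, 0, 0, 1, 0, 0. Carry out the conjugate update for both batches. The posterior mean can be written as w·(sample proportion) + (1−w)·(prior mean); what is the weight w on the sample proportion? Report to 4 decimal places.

0.8425

The Beta prior is conjugate to a Binomial/Bernoulli likelihood; the update adds successes to α and failures to β.
Total number of legitimate emails: n = 45 + 16 = 61.
Posterior mean = (α₀+k)/(α₀+β₀+n) = [n/(α₀+β₀+n)]·(k/n) + [(α₀+β₀)/(α₀+β₀+n)]·α₀/(α₀+β₀), so only n and the prior enter the weight.
The weight on the data is w = n/(α₀+β₀+n) = 61/(8.5+2.9+61) = 61/72.4 = 0.8425.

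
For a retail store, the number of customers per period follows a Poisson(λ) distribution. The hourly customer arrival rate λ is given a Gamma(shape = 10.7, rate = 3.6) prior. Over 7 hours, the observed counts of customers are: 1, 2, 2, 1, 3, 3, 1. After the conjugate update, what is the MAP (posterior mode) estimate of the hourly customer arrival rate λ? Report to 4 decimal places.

2.1415

With a Gamma(shape α, rate β) prior, the Poisson likelihood is conjugate: the posterior is Gamma(α + ΣXᵢ, β + n).
Sum of counts S = 13 over n = 7 hours.
Posterior: Gamma(α+S, β+n) = Gamma(10.7+13, 3.6+7) = Gamma(23.7, 10.6).
Mode of Gamma(α,β) for α≥1 is (α−1)/β = 22.7/10.6 = 2.1415.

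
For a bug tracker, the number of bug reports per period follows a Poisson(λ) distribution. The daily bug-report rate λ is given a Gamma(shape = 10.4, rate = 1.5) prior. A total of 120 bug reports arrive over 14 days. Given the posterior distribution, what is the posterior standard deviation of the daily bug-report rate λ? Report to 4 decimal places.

0.7367

With a Gamma(shape α, rate β) prior, the Poisson likelihood is conjugate: the posterior is Gamma(α + ΣXᵢ, β + n).
Posterior: Gamma(α+S, β+n) = Gamma(10.4+120, 1.5+14) = Gamma(130.4, 15.5).
SD = √α/β = √130.4/15.5 = 0.7367.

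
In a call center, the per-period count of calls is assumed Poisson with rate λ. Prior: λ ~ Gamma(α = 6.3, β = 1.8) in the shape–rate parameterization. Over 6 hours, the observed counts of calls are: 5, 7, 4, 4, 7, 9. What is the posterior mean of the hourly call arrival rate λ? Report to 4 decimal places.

5.4231

With a Gamma(shape α, rate β) prior, the Poisson likelihood is conjugate: the posterior is Gamma(α + ΣXᵢ, β + n).
Sum of counts S = 36 over n = 6 hours.
Posterior: Gamma(α+S, β+n) = Gamma(6.3+36, 1.8+6) = Gamma(42.3, 7.8).
Posterior mean = α/β = 42.3/7.8 = 5.4231.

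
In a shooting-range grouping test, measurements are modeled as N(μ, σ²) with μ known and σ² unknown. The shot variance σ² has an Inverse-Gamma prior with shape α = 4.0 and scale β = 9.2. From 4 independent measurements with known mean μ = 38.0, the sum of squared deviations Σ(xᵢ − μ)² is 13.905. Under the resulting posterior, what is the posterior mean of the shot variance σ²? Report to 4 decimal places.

With known mean μ and an Inverse-Gamma(α, β) prior on σ², the Normal likelihood is conjugate: posterior is Inv-Gamma(α + n/2, β + Σ(xᵢ−μ)²/2).
Posterior: Inv-Gamma(4.0 + 4/2, 9.2 + 13.905/2) = Inv-Gamma(6.00, 16.1525).
E[σ²|data] = β/(α−1) = 16.1525/5.00 = 3.2305.

3.2305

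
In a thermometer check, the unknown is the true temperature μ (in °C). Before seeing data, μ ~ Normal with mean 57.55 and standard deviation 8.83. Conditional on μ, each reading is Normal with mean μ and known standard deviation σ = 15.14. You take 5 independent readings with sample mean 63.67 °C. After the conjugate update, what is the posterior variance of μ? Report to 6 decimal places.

28.869385

For Normal data with known variance σ², a Normal(μ₀, σ₀²) prior on μ is conjugate. Posterior precision = 1/σ₀² + n/σ²; posterior mean is the precision-weighted average of μ₀ and x̄.
σ₀² = 8.83² = 77.9689, σ² = 15.14² = 229.2196; σ² + n·σ₀² = 229.2196 + 5·77.9689 = 619.0641.
Posterior precision = 1/σ₀² + n/σ² = 1/77.9689 + 5/229.2196 = (σ² + n·σ₀²)/(σ₀²σ²) = 619.0641/(77.9689·229.2196); posterior variance σₙ² = σ₀²σ²/(σ² + n·σ₀²) = 77.9689·229.2196/619.0641 = 28.869385.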